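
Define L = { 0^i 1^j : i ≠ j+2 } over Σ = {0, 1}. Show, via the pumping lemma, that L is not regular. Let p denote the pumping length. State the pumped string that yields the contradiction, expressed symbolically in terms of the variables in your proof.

Assume L is regular. Let p be the pumping length given by the pumping lemma.
Choose w = 0^p 1^{p+p!-2}. Since p ≠ (p+p!-2)+2 = p+p!, w ∈ L; and |w| ≥ p.
The pumping lemma gives a decomposition w = xyz where |xy| ≤ p and |y| > 0.
Because |xy| ≤ p and w begins with p copies of 0, we have y = 0^k with 1 ≤ k ≤ p.
Since 1 ≤ k ≤ p, k divides p!; set t = 1 + p!/k. Then xy^t z has p + (p!/k)·k = p + p! copies of 0. Now the 0-count is p+p! and (1-count)+2 = (p+p!-2)+2 = p+p!, so i ≠ j+2 fails. So xy^t z = 0^{p+p!} 1^{p+p!-2} ∉ L.
Contradiction. Therefore L is not regular.

0^{p+p!} 1^{p+p!-2}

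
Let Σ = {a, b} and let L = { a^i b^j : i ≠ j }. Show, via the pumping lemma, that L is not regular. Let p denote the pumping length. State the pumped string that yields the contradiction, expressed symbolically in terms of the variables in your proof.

a^{p+p!} b^{p+p!}

Assume L is regular. Let p be the pumping length given by the pumping lemma.
Choose w = a^p b^{p+p!}. Since p ≠ p+p!, w ∈ L; and |w| ≥ p.
The pumping lemma gives a decomposition w = xyz where |xy| ≤ p and |y| ≥ 1.
Since the first p symbols of w are all a's and |xy| ≤ p, y lies entirely in the leading a-block: y = a^k for some k with 1 ≤ k ≤ p.
Since 1 ≤ k ≤ p, k divides p!; set t = 1 + p!/k. Then xy^t z has p + (p!/k)·k = p + p! copies of a. Now the a-count equals the b-count, so i ≠ j fails. So xy^t z = a^{p+p!} b^{p+p!} ∉ L.
Contradiction. Therefore L is not regular.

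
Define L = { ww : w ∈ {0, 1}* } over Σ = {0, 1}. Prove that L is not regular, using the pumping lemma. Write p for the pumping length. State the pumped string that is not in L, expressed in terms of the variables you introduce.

0^{p+k} 1^p 0^p 1^p

Suppose for contradiction that L is regular, and let p be the pumping length.
Take w = 0^p 1^p 0^p 1^p = uu where u = 0^p1^p; then w ∈ L and |w| = 4p ≥ p.
The pumping lemma gives a decomposition w = xyz where |xy| ≤ p and y is nonempty.
Since the first p symbols of w are all 0's and |xy| ≤ p, y lies entirely in the leading 0-block: y = 0^k for some k with 1 ≤ k ≤ p.
Pump with i = 2: xy^2z = 0^{p+k} 1^p 0^p 1^p, of length 4p+k. Suppose this equals vv. The string starts with 0 and ends with 1, so v does too; thus the boundary between the two copies of v is a 1→0 transition. There is exactly one such transition, at position 2p+k, so |v| = 2p+k and |vv| = 4p+2k ≠ 4p+k since k ≥ 1. So xy^2z ∉ L.
This contradicts the pumping lemma, so L is not regular.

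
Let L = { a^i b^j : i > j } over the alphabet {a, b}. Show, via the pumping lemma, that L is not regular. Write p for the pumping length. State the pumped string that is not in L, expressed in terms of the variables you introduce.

Toward a contradiction, assume L is regular with pumping length p.
Choose w = a^{p+1} b^p ∈ L, with |w| = 2p+1 ≥ p.
The pumping lemma gives a decomposition w = xyz where |xy| ≤ p and y is nonempty.
Because |xy| ≤ p and w begins with p copies of a, we have y = a^k with 1 ≤ k ≤ p.
Consider xy^0z = xz = a^{p+1-k} b^p. Since k ≥ 1, the a-count p+1-k is at most p, so i > j fails; thus xz ∉ L.
This contradicts the pumping lemma, so L is not regular.

a^{p+1-k} b^p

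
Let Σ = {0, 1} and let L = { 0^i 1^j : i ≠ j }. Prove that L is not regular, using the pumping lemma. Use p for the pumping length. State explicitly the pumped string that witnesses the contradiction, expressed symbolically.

Assume L is regular. Let p be the pumping length given by the pumping lemma.
Choose w = 0^p 1^{p+p!}. Since p ≠ p+p!, w ∈ L; and |w| ≥ p.
By the pumping lemma, w = xyz with |xy| ≤ p and |y| > 0.
Since the first p symbols of w are all 0's and |xy| ≤ p, y lies entirely in the leading 0-block: y = 0^k for some k with 1 ≤ k ≤ p.
Since 1 ≤ k ≤ p, k divides p!; set t = 1 + p!/k. Then xy^t z has p + (p!/k)·k = p + p! copies of 0. Now the 0-count equals the 1-count, so i ≠ j fails. So xy^t z = 0^{p+p!} 1^{p+p!} ∉ L.
This is a contradiction; hence L is not regular.

0^{p+p!} 1^{p+p!}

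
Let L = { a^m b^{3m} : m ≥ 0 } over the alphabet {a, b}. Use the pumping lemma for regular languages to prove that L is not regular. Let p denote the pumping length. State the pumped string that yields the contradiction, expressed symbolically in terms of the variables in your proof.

Assume L is regular; let p be its pumping constant.
Choose w = a^p b^{3p}, which is in L with |w| = 4p ≥ p.
By the pumping lemma, w = xyz with |xy| ≤ p and |y| > 0.
Since the first p symbols of w are all a's and |xy| ≤ p, y lies entirely in the leading a-block: y = a^k for some k with 1 ≤ k ≤ p.
Pump with i = 2: xy^2z = a^{p+k} b^{3p}. For this to lie in L we would need 3p = 3(p+k), which forces k = 0. But k ≥ 1, so xy^2z ∉ L.
This contradicts the pumping lemma, so L is not regular.

a^{p+k} b^{3p}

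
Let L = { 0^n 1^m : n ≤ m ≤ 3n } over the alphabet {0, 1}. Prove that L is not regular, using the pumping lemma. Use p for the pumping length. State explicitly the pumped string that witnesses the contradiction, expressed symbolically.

Assume L is regular. Let p be the pumping length given by the pumping lemma.
Take w = 0^p 1^p ∈ L (since p ≤ p ≤ 3p), with |w| = 2p ≥ p.
The pumping lemma gives a decomposition w = xyz where |xy| ≤ p and y is nonempty.
The first p characters of w are 0's, so xy (and hence y) consists only of 0's. Write y = 0^k, 1 ≤ k ≤ p.
Pump with i = 2: xy^2z = 0^{p+k} 1^p. Now n = p+k > p = m, so the condition n ≤ m fails. Thus xy^2z ∉ L.
Contradiction. Therefore L is not regular.

0^{p+k} 1^p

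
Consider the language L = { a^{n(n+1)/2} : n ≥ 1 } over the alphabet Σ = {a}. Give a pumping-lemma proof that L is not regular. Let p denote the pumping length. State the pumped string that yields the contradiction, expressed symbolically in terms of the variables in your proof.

a^{p(p+1)/2+k}

Suppose for contradiction that L is regular, and let p be the pumping length.
Take w = a^{p(p+1)/2} ∈ L with |w| = p(p+1)/2 ≥ p.
Write w = xyz as guaranteed by the lemma, with |xy| ≤ p and |y| ≥ 1.
Then y = a^k for some k with 1 ≤ k ≤ p.
Pump with i = 2: xy^2z = a^{p(p+1)/2+k}. Since 1 ≤ k ≤ p, p(p+1)/2 < p(p+1)/2+k ≤ p(p+1)/2+p < (p+1)(p+2)/2, so p(p+1)/2+k is strictly between consecutive triangular numbers. So xy^2z ∉ L.
This is a contradiction; hence L is not regular.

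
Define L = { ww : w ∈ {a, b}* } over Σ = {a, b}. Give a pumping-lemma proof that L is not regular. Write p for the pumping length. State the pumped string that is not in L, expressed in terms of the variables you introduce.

Assume L is regular. Let p be the pumping length given by the pumping lemma.
Take w = a^p b^p a^p b^p = uu where u = a^pb^p; then w ∈ L and |w| = 4p ≥ p.
Write w = xyz as guaranteed by the lemma, with |xy| ≤ p and |y| > 0.
Because |xy| ≤ p and w begins with p copies of a, we have y = a^k with 1 ≤ k ≤ p.
Pump with i = 2: xy^2z = a^{p+k} b^p a^p b^p, of length 4p+k. Suppose this equals vv. The string starts with a and ends with b, so v does too; thus the boundary between the two copies of v is a b→a transition. There is exactly one such transition, at position 2p+k, so |v| = 2p+k and |vv| = 4p+2k ≠ 4p+k since k ≥ 1. So xy^2z ∉ L.
This contradicts the pumping lemma, so L is not regular.

a^{p+k} b^p a^p b^p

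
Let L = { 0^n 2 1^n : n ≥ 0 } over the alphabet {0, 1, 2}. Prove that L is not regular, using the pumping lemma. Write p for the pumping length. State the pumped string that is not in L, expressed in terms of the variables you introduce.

0^{p+k} 2 1^p

Assume L is regular. Let p be the pumping length given by the pumping lemma.
Take w = 0^p 2 1^p ∈ L with |w| = 2p+1 ≥ p.
Write w = xyz as guaranteed by the lemma, with |xy| ≤ p and |y| > 0.
Since the first p symbols of w are all 0's and |xy| ≤ p, y lies entirely in the leading 0-block: y = 0^k for some k with 1 ≤ k ≤ p.
Pump with i = 2: xy^2z = 0^{p+k} 2 1^p, which would require p+k = p. But k ≥ 1, so xy^2z ∉ L.
This is a contradiction; hence L is not regular.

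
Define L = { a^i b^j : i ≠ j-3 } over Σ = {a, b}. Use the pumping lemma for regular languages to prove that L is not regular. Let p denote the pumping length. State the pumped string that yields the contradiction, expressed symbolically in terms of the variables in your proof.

a^{p+p!} b^{p+p!+3}

Suppose for contradiction that L is regular, and let p be the pumping length.
Choose w = a^p b^{p+p!+3}. Since p ≠ (p+p!+3)-3 = p+p!, w ∈ L; and |w| ≥ p.
By the pumping lemma, w = xyz with |xy| ≤ p and y is nonempty.
Since the first p symbols of w are all a's and |xy| ≤ p, y lies entirely in the leading a-block: y = a^k for some k with 1 ≤ k ≤ p.
Since 1 ≤ k ≤ p, k divides p!; set t = 1 + p!/k. Then xy^t z has p + (p!/k)·k = p + p! copies of a. Now the a-count is p+p! and (b-count)-3 = (p+p!+3)-3 = p+p!, so i ≠ j-3 fails. So xy^t z = a^{p+p!} b^{p+p!+3} ∉ L.
Contradiction. Therefore L is not regular.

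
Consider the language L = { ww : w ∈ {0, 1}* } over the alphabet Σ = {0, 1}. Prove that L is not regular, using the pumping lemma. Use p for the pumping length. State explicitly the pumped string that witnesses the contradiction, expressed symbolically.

0^{p+k} 1^p 0^p 1^p

Suppose for contradiction that L is regular, and let p be the pumping length.
Take w = 0^p 1^p 0^p 1^p = uu where u = 0^p1^p; then w ∈ L and |w| = 4p ≥ p.
The pumping lemma gives a decomposition w = xyz where |xy| ≤ p and |y| ≥ 1.
Because |xy| ≤ p and w begins with p copies of 0, we have y = 0^k with 1 ≤ k ≤ p.
Pump with i = 2: xy^2z = 0^{p+k} 1^p 0^p 1^p, of length 4p+k. Suppose this equals vv. The string starts with 0 and ends with 1, so v does too; thus the boundary between the two copies of v is a 1→0 transition. There is exactly one such transition, at position 2p+k, so |v| = 2p+k and |vv| = 4p+2k ≠ 4p+k since k ≥ 1. So xy^2z ∉ L.
This is a contradiction; hence L is not regular.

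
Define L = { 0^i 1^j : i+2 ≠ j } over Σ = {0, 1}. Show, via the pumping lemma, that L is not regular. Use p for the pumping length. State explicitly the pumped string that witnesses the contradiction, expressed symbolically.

Assume L is regular; let p be its pumping constant.
Choose w = 0^p 1^{p+p!+2}. Since p ≠ (p+p!+2)-2 = p+p!, w ∈ L; and |w| ≥ p.
The pumping lemma gives a decomposition w = xyz where |xy| ≤ p and |y| > 0.
Since the first p symbols of w are all 0's and |xy| ≤ p, y lies entirely in the leading 0-block: y = 0^k for some k with 1 ≤ k ≤ p.
Since 1 ≤ k ≤ p, k divides p!; set t = 1 + p!/k. Then xy^t z has p + (p!/k)·k = p + p! copies of 0. Now the 0-count is p+p! and (1-count)-2 = (p+p!+2)-2 = p+p!, so i+2 ≠ j fails. So xy^t z = 0^{p+p!} 1^{p+p!+2} ∉ L.
This is a contradiction; hence L is not regular.

0^{p+p!} 1^{p+p!+2}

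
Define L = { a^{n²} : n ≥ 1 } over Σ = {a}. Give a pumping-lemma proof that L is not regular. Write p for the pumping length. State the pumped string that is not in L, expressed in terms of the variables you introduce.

Assume L is regular; let p be its pumping constant.
Take w = a^{p²} ∈ L with |w| = p² ≥ p.
By the pumping lemma, w = xyz with |xy| ≤ p and |y| > 0.
Then y = a^k for some k with 1 ≤ k ≤ p.
Pump with i = 2: xy^2z = a^{p²+k}. Since 1 ≤ k ≤ p, p² < p²+k ≤ p²+p < (p+1)², so p²+k lies strictly between consecutive squares and is not a perfect square. So xy^2z ∉ L.
This contradicts the pumping lemma, so L is not regular.

a^{p²+k}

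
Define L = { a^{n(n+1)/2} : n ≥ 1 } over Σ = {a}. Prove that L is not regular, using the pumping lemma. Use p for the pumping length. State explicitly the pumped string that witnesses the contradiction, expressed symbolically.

a^{p(p+1)/2+k}

Assume L is regular; let p be its pumping constant.
Take w = a^{p(p+1)/2} ∈ L with |w| = p(p+1)/2 ≥ p.
By the pumping lemma, w = xyz with |xy| ≤ p and y is nonempty.
Then y = a^k for some k with 1 ≤ k ≤ p.
Pump with i = 2: xy^2z = a^{p(p+1)/2+k}. Since 1 ≤ k ≤ p, p(p+1)/2 < p(p+1)/2+k ≤ p(p+1)/2+p < (p+1)(p+2)/2, so p(p+1)/2+k is strictly between consecutive triangular numbers. So xy^2z ∉ L.
This contradicts the pumping lemma, so L is not regular.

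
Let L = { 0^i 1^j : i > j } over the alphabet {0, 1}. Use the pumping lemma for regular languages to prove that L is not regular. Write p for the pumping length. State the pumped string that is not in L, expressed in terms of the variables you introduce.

0^{p+1-k} 1^p

Suppose for contradiction that L is regular, and let p be the pumping length.
Choose w = 0^{p+1} 1^p ∈ L, with |w| = 2p+1 ≥ p.
Write w = xyz as guaranteed by the lemma, with |xy| ≤ p and |y| > 0.
Because |xy| ≤ p and w begins with p copies of 0, we have y = 0^k with 1 ≤ k ≤ p.
Consider xy^0z = xz = 0^{p+1-k} 1^p. Since k ≥ 1, the 0-count p+1-k is at most p, so i > j fails; thus xz ∉ L.
This contradicts the pumping lemma, so L is not regular.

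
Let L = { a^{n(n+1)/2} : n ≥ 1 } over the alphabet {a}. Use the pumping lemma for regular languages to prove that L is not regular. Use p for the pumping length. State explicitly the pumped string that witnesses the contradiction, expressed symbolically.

Assume L is regular. Let p be the pumping length given by the pumping lemma.
Take w = a^{p(p+1)/2} ∈ L with |w| = p(p+1)/2 ≥ p.
Write w = xyz as guaranteed by the lemma, with |xy| ≤ p and |y| > 0.
Then y = a^k for some k with 1 ≤ k ≤ p.
Pump with i = 2: xy^2z = a^{p(p+1)/2+k}. Since 1 ≤ k ≤ p, p(p+1)/2 < p(p+1)/2+k ≤ p(p+1)/2+p < (p+1)(p+2)/2, so p(p+1)/2+k is strictly between consecutive triangular numbers. So xy^2z ∉ L.
Contradiction. Therefore L is not regular.

a^{p(p+1)/2+k}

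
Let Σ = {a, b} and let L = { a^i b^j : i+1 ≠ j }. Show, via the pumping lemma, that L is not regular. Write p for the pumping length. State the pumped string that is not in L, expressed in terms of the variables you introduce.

Toward a contradiction, assume L is regular with pumping length p.
Choose w = a^p b^{p+p!+1}. Since p ≠ (p+p!+1)-1 = p+p!, w ∈ L; and |w| ≥ p.
Write w = xyz as guaranteed by the lemma, with |xy| ≤ p and |y| ≥ 1.
Since the first p symbols of w are all a's and |xy| ≤ p, y lies entirely in the leading a-block: y = a^k for some k with 1 ≤ k ≤ p.
Since 1 ≤ k ≤ p, k divides p!; set t = 1 + p!/k. Then xy^t z has p + (p!/k)·k = p + p! copies of a. Now the a-count is p+p! and (b-count)-1 = (p+p!+1)-1 = p+p!, so i+1 ≠ j fails. So xy^t z = a^{p+p!} b^{p+p!+1} ∉ L.
This contradicts the pumping lemma, so L is not regular.

a^{p+p!} b^{p+p!+1}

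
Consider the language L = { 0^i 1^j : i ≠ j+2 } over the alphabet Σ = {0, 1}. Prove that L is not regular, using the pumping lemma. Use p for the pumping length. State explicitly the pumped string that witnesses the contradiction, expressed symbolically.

Suppose for contradiction that L is regular, and let p be the pumping length.
Choose w = 0^p 1^{p+p!-2}. Since p ≠ (p+p!-2)+2 = p+p!, w ∈ L; and |w| ≥ p.
By the pumping lemma, w = xyz with |xy| ≤ p and |y| > 0.
Since the first p symbols of w are all 0's and |xy| ≤ p, y lies entirely in the leading 0-block: y = 0^k for some k with 1 ≤ k ≤ p.
Since 1 ≤ k ≤ p, k divides p!; set t = 1 + p!/k. Then xy^t z has p + (p!/k)·k = p + p! copies of 0. Now the 0-count is p+p! and (1-count)+2 = (p+p!-2)+2 = p+p!, so i ≠ j+2 fails. So xy^t z = 0^{p+p!} 1^{p+p!-2} ∉ L.
Contradiction. Therefore L is not regular.

0^{p+p!} 1^{p+p!-2}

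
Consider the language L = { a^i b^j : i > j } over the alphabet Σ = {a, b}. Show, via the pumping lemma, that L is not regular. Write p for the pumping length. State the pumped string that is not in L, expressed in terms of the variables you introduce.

a^{p+1-k} b^p

Suppose for contradiction that L is regular, and let p be the pumping length.
Choose w = a^{p+1} b^p ∈ L, with |w| = 2p+1 ≥ p.
Write w = xyz as guaranteed by the lemma, with |xy| ≤ p and |y| ≥ 1.
The first p characters of w are a's, so xy (and hence y) consists only of a's. Write y = a^k, 1 ≤ k ≤ p.
Consider xy^0z = xz = a^{p+1-k} b^p. Since k ≥ 1, the a-count p+1-k is at most p, so i > j fails; thus xz ∉ L.
Contradiction. Therefore L is not regular.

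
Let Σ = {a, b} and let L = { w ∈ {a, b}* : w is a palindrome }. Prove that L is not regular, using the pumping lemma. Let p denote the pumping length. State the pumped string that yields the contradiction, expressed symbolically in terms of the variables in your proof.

a^{p+k} b a^p

Assume L is regular; let p be its pumping constant.
Take w = a^p b a^p, a palindrome of length 2p+1 ≥ p.
By the pumping lemma, w = xyz with |xy| ≤ p and |y| ≥ 1.
Since the first p symbols of w are all a's and |xy| ≤ p, y lies entirely in the leading a-block: y = a^k for some k with 1 ≤ k ≤ p.
Pump with i = 2: xy^2z = a^{p+k} b a^p. Its reverse is a^p b a^{p+k}, which differs from xy^2z since k ≥ 1. So xy^2z is not a palindrome and xy^2z ∉ L.
This is a contradiction; hence L is not regular.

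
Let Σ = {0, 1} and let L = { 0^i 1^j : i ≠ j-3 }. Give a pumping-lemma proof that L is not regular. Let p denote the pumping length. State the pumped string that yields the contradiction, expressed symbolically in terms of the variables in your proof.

0^{p+p!} 1^{p+p!+3}

Assume L is regular; let p be its pumping constant.
Choose w = 0^p 1^{p+p!+3}. Since p ≠ (p+p!+3)-3 = p+p!, w ∈ L; and |w| ≥ p.
By the pumping lemma, w = xyz with |xy| ≤ p and |y| > 0.
Since the first p symbols of w are all 0's and |xy| ≤ p, y lies entirely in the leading 0-block: y = 0^k for some k with 1 ≤ k ≤ p.
Since 1 ≤ k ≤ p, k divides p!; set t = 1 + p!/k. Then xy^t z has p + (p!/k)·k = p + p! copies of 0. Now the 0-count is p+p! and (1-count)-3 = (p+p!+3)-3 = p+p!, so i ≠ j-3 fails. So xy^t z = 0^{p+p!} 1^{p+p!+3} ∉ L.
This is a contradiction; hence L is not regular.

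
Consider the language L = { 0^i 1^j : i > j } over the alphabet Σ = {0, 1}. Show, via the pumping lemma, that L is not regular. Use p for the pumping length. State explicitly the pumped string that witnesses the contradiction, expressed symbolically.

Assume L is regular; let p be its pumping constant.
Choose w = 0^{p+1} 1^p ∈ L, with |w| = 2p+1 ≥ p.
By the pumping lemma, w = xyz with |xy| ≤ p and |y| > 0.
The first p characters of w are 0's, so xy (and hence y) consists only of 0's. Write y = 0^k, 1 ≤ k ≤ p.
Consider xy^0z = xz = 0^{p+1-k} 1^p. Since k ≥ 1, the 0-count p+1-k is at most p, so i > j fails; thus xz ∉ L.
This is a contradiction; hence L is not regular.

0^{p+1-k} 1^p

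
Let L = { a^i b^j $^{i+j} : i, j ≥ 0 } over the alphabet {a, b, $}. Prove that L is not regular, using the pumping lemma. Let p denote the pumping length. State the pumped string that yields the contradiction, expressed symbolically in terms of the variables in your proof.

Assume L is regular. Let p be the pumping length given by the pumping lemma.
Take w = a^p b^p $^{2p} ∈ L (with i=j=p, i+j=2p), |w| = 4p ≥ p.
By the pumping lemma, w = xyz with |xy| ≤ p and |y| ≥ 1.
Since the first p symbols of w are all a's and |xy| ≤ p, y lies entirely in the leading a-block: y = a^k for some k with 1 ≤ k ≤ p.
Consider xy^2z = a^{p+k} b^p $^{2p}. Now the a- and b-counts sum to 2p+k, but the $-count is 2p ≠ 2p+k. So xy^2z ∉ L.
This contradicts the pumping lemma, so L is not regular.

a^{p+k} b^p $^{2p}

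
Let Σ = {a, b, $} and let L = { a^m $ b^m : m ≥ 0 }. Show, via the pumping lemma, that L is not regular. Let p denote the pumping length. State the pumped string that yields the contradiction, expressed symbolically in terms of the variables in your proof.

Assume L is regular. Let p be the pumping length given by the pumping lemma.
Take w = a^p $ b^p ∈ L with |w| = 2p+1 ≥ p.
Write w = xyz as guaranteed by the lemma, with |xy| ≤ p and |y| > 0.
The first p characters of w are a's, so xy (and hence y) consists only of a's. Write y = a^k, 1 ≤ k ≤ p.
Pump with i = 2: xy^2z = a^{p+k} $ b^p, which would require p+k = p. But k ≥ 1, so xy^2z ∉ L.
Contradiction. Therefore L is not regular.

a^{p+k} $ b^p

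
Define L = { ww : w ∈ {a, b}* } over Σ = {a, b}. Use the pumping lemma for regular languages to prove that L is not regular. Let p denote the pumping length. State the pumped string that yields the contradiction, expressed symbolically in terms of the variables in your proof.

Assume L is regular; let p be its pumping constant.
Take w = a^p b^p a^p b^p = uu where u = a^pb^p; then w ∈ L and |w| = 4p ≥ p.
By the pumping lemma, w = xyz with |xy| ≤ p and y is nonempty.
The first p characters of w are a's, so xy (and hence y) consists only of a's. Write y = a^k, 1 ≤ k ≤ p.
Pump with i = 2: xy^2z = a^{p+k} b^p a^p b^p, of length 4p+k. Suppose this equals vv. The string starts with a and ends with b, so v does too; thus the boundary between the two copies of v is a b→a transition. There is exactly one such transition, at position 2p+k, so |v| = 2p+k and |vv| = 4p+2k ≠ 4p+k since k ≥ 1. So xy^2z ∉ L.
Contradiction. Therefore L is not regular.

a^{p+k} b^p a^p b^p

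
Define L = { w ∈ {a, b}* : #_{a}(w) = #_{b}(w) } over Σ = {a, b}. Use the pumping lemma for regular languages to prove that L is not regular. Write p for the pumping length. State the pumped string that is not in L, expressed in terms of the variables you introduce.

Assume L is regular. Let p be the pumping length given by the pumping lemma.
Choose w = a^p b^p ∈ L with |w| = 2p ≥ p.
By the pumping lemma, w = xyz with |xy| ≤ p and |y| ≥ 1.
Since the first p symbols of w are all a's and |xy| ≤ p, y lies entirely in the leading a-block: y = a^k for some k with 1 ≤ k ≤ p.
Pump with i = 2: xy^2z = a^{p+k} b^p has p+k occurrences of a but only p of b. Since k ≥ 1 the counts differ, so xy^2z ∉ L.
This is a contradiction; hence L is not regular.

a^{p+k} b^p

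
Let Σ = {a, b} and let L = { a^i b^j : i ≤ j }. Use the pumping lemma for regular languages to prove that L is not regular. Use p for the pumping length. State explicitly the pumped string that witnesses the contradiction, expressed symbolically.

Suppose for contradiction that L is regular, and let p be the pumping length.
Choose w = a^p b^p ∈ L, with |w| = 2p ≥ p.
Write w = xyz as guaranteed by the lemma, with |xy| ≤ p and |y| > 0.
The first p characters of w are a's, so xy (and hence y) consists only of a's. Write y = a^k, 1 ≤ k ≤ p.
Consider xy^2z = a^{p+k} b^p. Since k ≥ 1, the a-count p+k exceeds the b-count p, so i ≤ j fails; thus xy^2z ∉ L.
This contradicts the pumping lemma, so L is not regular.

a^{p+k} b^p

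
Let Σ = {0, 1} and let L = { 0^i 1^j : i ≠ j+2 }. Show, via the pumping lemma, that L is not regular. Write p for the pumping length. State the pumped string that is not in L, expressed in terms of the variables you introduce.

Toward a contradiction, assume L is regular with pumping length p.
Choose w = 0^p 1^{p+p!-2}. Since p ≠ (p+p!-2)+2 = p+p!, w ∈ L; and |w| ≥ p.
The pumping lemma gives a decomposition w = xyz where |xy| ≤ p and |y| > 0.
Since the first p symbols of w are all 0's and |xy| ≤ p, y lies entirely in the leading 0-block: y = 0^k for some k with 1 ≤ k ≤ p.
Since 1 ≤ k ≤ p, k divides p!; set t = 1 + p!/k. Then xy^t z has p + (p!/k)·k = p + p! copies of 0. Now the 0-count is p+p! and (1-count)+2 = (p+p!-2)+2 = p+p!, so i ≠ j+2 fails. So xy^t z = 0^{p+p!} 1^{p+p!-2} ∉ L.
This is a contradiction; hence L is not regular.

0^{p+p!} 1^{p+p!-2}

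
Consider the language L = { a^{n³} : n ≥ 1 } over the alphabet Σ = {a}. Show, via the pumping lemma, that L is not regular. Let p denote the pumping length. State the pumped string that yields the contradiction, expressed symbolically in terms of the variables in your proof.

a^{p³+k}

Assume L is regular; let p be its pumping constant.
Take w = a^{p³} ∈ L with |w| = p³ ≥ p.
The pumping lemma gives a decomposition w = xyz where |xy| ≤ p and |y| > 0.
Then y = a^k for some k with 1 ≤ k ≤ p.
Pump with i = 2: xy^2z = a^{p³+k}. Since 1 ≤ k ≤ p, p³ < p³+k ≤ p³+p < p³+3p²+3p+1 = (p+1)³, so p³+k is not a perfect cube. So xy^2z ∉ L.
This contradicts the pumping lemma, so L is not regular.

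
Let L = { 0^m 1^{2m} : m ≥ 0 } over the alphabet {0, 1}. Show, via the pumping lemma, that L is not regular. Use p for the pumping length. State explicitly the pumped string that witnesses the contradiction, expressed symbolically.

0^{p+k} 1^{2p}

Suppose for contradiction that L is regular, and let p be the pumping length.
Let w = 0^p 1^{2p} ∈ L; note |w| = 3p ≥ p.
By the pumping lemma, w = xyz with |xy| ≤ p and y is nonempty.
The first p characters of w are 0's, so xy (and hence y) consists only of 0's. Write y = 0^k, 1 ≤ k ≤ p.
Pump with i = 2: xy^2z = 0^{p+k} 1^{2p}. For this to lie in L we would need 2p = 2(p+k), which forces k = 0. But k ≥ 1, so xy^2z ∉ L.
Contradiction. Therefore L is not regular.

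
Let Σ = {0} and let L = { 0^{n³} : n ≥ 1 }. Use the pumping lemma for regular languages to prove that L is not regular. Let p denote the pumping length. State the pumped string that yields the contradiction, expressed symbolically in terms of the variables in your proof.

0^{p³+k}

Assume L is regular. Let p be the pumping length given by the pumping lemma.
Take w = 0^{p³} ∈ L with |w| = p³ ≥ p.
Write w = xyz as guaranteed by the lemma, with |xy| ≤ p and |y| ≥ 1.
Then y = 0^k for some k with 1 ≤ k ≤ p.
Pump with i = 2: xy^2z = 0^{p³+k}. Since 1 ≤ k ≤ p, p³ < p³+k ≤ p³+p < p³+3p²+3p+1 = (p+1)³, so p³+k is not a perfect cube. So xy^2z ∉ L.
Contradiction. Therefore L is not regular.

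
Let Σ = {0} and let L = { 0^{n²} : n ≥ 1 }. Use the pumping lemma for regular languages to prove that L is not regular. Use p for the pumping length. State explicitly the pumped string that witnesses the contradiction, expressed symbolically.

Assume L is regular. Let p be the pumping length given by the pumping lemma.
Take w = 0^{p²} ∈ L with |w| = p² ≥ p.
The pumping lemma gives a decomposition w = xyz where |xy| ≤ p and |y| > 0.
Then y = 0^k for some k with 1 ≤ k ≤ p.
Pump with i = 2: xy^2z = 0^{p²+k}. Since 1 ≤ k ≤ p, p² < p²+k ≤ p²+p < (p+1)², so p²+k lies strictly between consecutive squares and is not a perfect square. So xy^2z ∉ L.
Contradiction. Therefore L is not regular.

0^{p²+k}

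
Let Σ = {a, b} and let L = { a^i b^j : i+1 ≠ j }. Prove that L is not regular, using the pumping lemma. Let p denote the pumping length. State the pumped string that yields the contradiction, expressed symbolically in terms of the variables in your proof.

Suppose for contradiction that L is regular, and let p be the pumping length.
Choose w = a^p b^{p+p!+1}. Since p ≠ (p+p!+1)-1 = p+p!, w ∈ L; and |w| ≥ p.
The pumping lemma gives a decomposition w = xyz where |xy| ≤ p and |y| > 0.
Because |xy| ≤ p and w begins with p copies of a, we have y = a^k with 1 ≤ k ≤ p.
Since 1 ≤ k ≤ p, k divides p!; set t = 1 + p!/k. Then xy^t z has p + (p!/k)·k = p + p! copies of a. Now the a-count is p+p! and (b-count)-1 = (p+p!+1)-1 = p+p!, so i+1 ≠ j fails. So xy^t z = a^{p+p!} b^{p+p!+1} ∉ L.
This is a contradiction; hence L is not regular.

a^{p+p!} b^{p+p!+1}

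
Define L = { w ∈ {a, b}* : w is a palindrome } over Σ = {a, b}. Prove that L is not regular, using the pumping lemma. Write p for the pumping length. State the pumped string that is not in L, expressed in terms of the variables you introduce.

a^{p+k} b a^p

Suppose for contradiction that L is regular, and let p be the pumping length.
Take w = a^p b a^p, a palindrome of length 2p+1 ≥ p.
By the pumping lemma, w = xyz with |xy| ≤ p and |y| > 0.
The first p characters of w are a's, so xy (and hence y) consists only of a's. Write y = a^k, 1 ≤ k ≤ p.
Pump with i = 2: xy^2z = a^{p+k} b a^p. Its reverse is a^p b a^{p+k}, which differs from xy^2z since k ≥ 1. So xy^2z is not a palindrome and xy^2z ∉ L.
This is a contradiction; hence L is not regular.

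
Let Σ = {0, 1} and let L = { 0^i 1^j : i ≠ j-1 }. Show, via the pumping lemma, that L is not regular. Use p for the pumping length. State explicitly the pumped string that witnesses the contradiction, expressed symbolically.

Assume L is regular; let p be its pumping constant.
Choose w = 0^p 1^{p+p!+1}. Since p ≠ (p+p!+1)-1 = p+p!, w ∈ L; and |w| ≥ p.
The pumping lemma gives a decomposition w = xyz where |xy| ≤ p and y is nonempty.
The first p characters of w are 0's, so xy (and hence y) consists only of 0's. Write y = 0^k, 1 ≤ k ≤ p.
Since 1 ≤ k ≤ p, k divides p!; set t = 1 + p!/k. Then xy^t z has p + (p!/k)·k = p + p! copies of 0. Now the 0-count is p+p! and (1-count)-1 = (p+p!+1)-1 = p+p!, so i ≠ j-1 fails. So xy^t z = 0^{p+p!} 1^{p+p!+1} ∉ L.
This contradicts the pumping lemma, so L is not regular.

0^{p+p!} 1^{p+p!+1}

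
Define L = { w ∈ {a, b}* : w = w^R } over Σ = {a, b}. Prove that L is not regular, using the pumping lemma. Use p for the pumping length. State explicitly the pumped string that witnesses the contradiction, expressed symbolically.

a^{p+k} b a^p

Suppose for contradiction that L is regular, and let p be the pumping length.
Take w = a^p b a^p, a palindrome of length 2p+1 ≥ p.
Write w = xyz as guaranteed by the lemma, with |xy| ≤ p and |y| ≥ 1.
The first p characters of w are a's, so xy (and hence y) consists only of a's. Write y = a^k, 1 ≤ k ≤ p.
Pump with i = 2: xy^2z = a^{p+k} b a^p. Its reverse is a^p b a^{p+k}, which differs from xy^2z since k ≥ 1. So xy^2z is not a palindrome and xy^2z ∉ L.
This contradicts the pumping lemma, so L is not regular.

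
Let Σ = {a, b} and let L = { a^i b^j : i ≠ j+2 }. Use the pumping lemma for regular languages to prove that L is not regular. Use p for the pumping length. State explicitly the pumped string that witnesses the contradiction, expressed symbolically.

a^{p+p!} b^{p+p!-2}

Assume L is regular. Let p be the pumping length given by the pumping lemma.
Choose w = a^p b^{p+p!-2}. Since p ≠ (p+p!-2)+2 = p+p!, w ∈ L; and |w| ≥ p.
Write w = xyz as guaranteed by the lemma, with |xy| ≤ p and |y| ≥ 1.
The first p characters of w are a's, so xy (and hence y) consists only of a's. Write y = a^k, 1 ≤ k ≤ p.
Since 1 ≤ k ≤ p, k divides p!; set t = 1 + p!/k. Then xy^t z has p + (p!/k)·k = p + p! copies of a. Now the a-count is p+p! and (b-count)+2 = (p+p!-2)+2 = p+p!, so i ≠ j+2 fails. So xy^t z = a^{p+p!} b^{p+p!-2} ∉ L.
This contradicts the pumping lemma, so L is not regular.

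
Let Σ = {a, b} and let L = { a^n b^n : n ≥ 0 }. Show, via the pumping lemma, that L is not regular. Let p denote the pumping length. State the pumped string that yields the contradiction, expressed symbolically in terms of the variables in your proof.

Toward a contradiction, assume L is regular with pumping length p.
Take w = a^p b^p. Then w ∈ L and |w| = 2p ≥ p.
By the pumping lemma, w = xyz with |xy| ≤ p and y is nonempty.
The first p characters of w are a's, so xy (and hence y) consists only of a's. Write y = a^k, 1 ≤ k ≤ p.
Pump with i = 2: xy^2z = a^{p+k} b^p. For this to lie in L we would need p = p+k, which forces k = 0. But k ≥ 1, so xy^2z ∉ L.
This is a contradiction; hence L is not regular.

a^{p+k} b^p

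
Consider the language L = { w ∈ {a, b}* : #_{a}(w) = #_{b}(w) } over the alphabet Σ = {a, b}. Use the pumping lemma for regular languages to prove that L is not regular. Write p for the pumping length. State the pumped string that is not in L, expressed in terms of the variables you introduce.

a^{p+k} b^p

Assume L is regular; let p be its pumping constant.
Choose w = a^p b^p ∈ L with |w| = 2p ≥ p.
By the pumping lemma, w = xyz with |xy| ≤ p and |y| ≥ 1.
Since the first p symbols of w are all a's and |xy| ≤ p, y lies entirely in the leading a-block: y = a^k for some k with 1 ≤ k ≤ p.
Pump with i = 2: xy^2z = a^{p+k} b^p has p+k occurrences of a but only p of b. Since k ≥ 1 the counts differ, so xy^2z ∉ L.
This contradicts the pumping lemma, so L is not regular.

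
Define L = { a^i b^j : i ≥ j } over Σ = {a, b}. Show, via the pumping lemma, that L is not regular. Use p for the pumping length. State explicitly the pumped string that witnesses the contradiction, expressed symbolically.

Assume L is regular; let p be its pumping constant.
Choose w = a^p b^p ∈ L, with |w| = 2p ≥ p.
The pumping lemma gives a decomposition w = xyz where |xy| ≤ p and y is nonempty.
Since the first p symbols of w are all a's and |xy| ≤ p, y lies entirely in the leading a-block: y = a^k for some k with 1 ≤ k ≤ p.
Consider xy^0z = xz = a^{p-k} b^p. Since k ≥ 1, the a-count p-k is less than p, so i ≥ j fails; thus xz ∉ L.
This contradicts the pumping lemma, so L is not regular.

a^{p-k} b^p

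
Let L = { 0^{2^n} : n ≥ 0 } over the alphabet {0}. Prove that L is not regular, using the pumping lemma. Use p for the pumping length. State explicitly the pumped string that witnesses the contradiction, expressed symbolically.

Suppose for contradiction that L is regular, and let p be the pumping length.
Take w = 0^{2^p} ∈ L with |w| = 2^p ≥ p.
Write w = xyz as guaranteed by the lemma, with |xy| ≤ p and |y| > 0.
Then y = 0^k for some k with 1 ≤ k ≤ p.
Pump with i = 2: xy^2z = 0^{2^p+k}. Since 1 ≤ k ≤ p < 2^p, we have 2^p < 2^p+k < 2^{p+1}, so 2^p+k is not a power of 2. So xy^2z ∉ L.
Contradiction. Therefore L is not regular.

0^{2^p+k}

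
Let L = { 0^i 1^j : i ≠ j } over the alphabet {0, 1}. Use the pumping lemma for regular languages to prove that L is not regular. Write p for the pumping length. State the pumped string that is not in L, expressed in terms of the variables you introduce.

0^{p+p!} 1^{p+p!}

Assume L is regular. Let p be the pumping length given by the pumping lemma.
Choose w = 0^p 1^{p+p!}. Since p ≠ p+p!, w ∈ L; and |w| ≥ p.
By the pumping lemma, w = xyz with |xy| ≤ p and y is nonempty.
Since the first p symbols of w are all 0's and |xy| ≤ p, y lies entirely in the leading 0-block: y = 0^k for some k with 1 ≤ k ≤ p.
Since 1 ≤ k ≤ p, k divides p!; set t = 1 + p!/k. Then xy^t z has p + (p!/k)·k = p + p! copies of 0. Now the 0-count equals the 1-count, so i ≠ j fails. So xy^t z = 0^{p+p!} 1^{p+p!} ∉ L.
This is a contradiction; hence L is not regular.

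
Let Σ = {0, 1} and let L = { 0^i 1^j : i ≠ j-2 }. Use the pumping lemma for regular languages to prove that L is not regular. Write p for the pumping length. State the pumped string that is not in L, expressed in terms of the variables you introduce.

Toward a contradiction, assume L is regular with pumping length p.
Choose w = 0^p 1^{p+p!+2}. Since p ≠ (p+p!+2)-2 = p+p!, w ∈ L; and |w| ≥ p.
By the pumping lemma, w = xyz with |xy| ≤ p and |y| > 0.
Since the first p symbols of w are all 0's and |xy| ≤ p, y lies entirely in the leading 0-block: y = 0^k for some k with 1 ≤ k ≤ p.
Since 1 ≤ k ≤ p, k divides p!; set t = 1 + p!/k. Then xy^t z has p + (p!/k)·k = p + p! copies of 0. Now the 0-count is p+p! and (1-count)-2 = (p+p!+2)-2 = p+p!, so i ≠ j-2 fails. So xy^t z = 0^{p+p!} 1^{p+p!+2} ∉ L.
This contradicts the pumping lemma, so L is not regular.

0^{p+p!} 1^{p+p!+2}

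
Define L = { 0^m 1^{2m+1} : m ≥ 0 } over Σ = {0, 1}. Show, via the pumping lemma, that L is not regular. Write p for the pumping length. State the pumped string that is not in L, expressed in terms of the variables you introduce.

0^{p+k} 1^{2p+1}

Toward a contradiction, assume L is regular with pumping length p.
Take w = 0^p 1^{2p+1}. Then w ∈ L and |w| = 3p+1 ≥ p.
The pumping lemma gives a decomposition w = xyz where |xy| ≤ p and y is nonempty.
Because |xy| ≤ p and w begins with p copies of 0, we have y = 0^k with 1 ≤ k ≤ p.
Pump with i = 2: xy^2z = 0^{p+k} 1^{2p+1}. For this to lie in L we would need 2p+1 = 2(p+k)+1, which forces k = 0. But k ≥ 1, so xy^2z ∉ L.
This is a contradiction; hence L is not regular.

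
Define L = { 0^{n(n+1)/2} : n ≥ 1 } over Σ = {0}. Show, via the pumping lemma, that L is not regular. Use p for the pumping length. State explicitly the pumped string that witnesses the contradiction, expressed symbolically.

0^{p(p+1)/2+k}

Suppose for contradiction that L is regular, and let p be the pumping length.
Take w = 0^{p(p+1)/2} ∈ L with |w| = p(p+1)/2 ≥ p.
By the pumping lemma, w = xyz with |xy| ≤ p and y is nonempty.
Then y = 0^k for some k with 1 ≤ k ≤ p.
Pump with i = 2: xy^2z = 0^{p(p+1)/2+k}. Since 1 ≤ k ≤ p, p(p+1)/2 < p(p+1)/2+k ≤ p(p+1)/2+p < (p+1)(p+2)/2, so p(p+1)/2+k is strictly between consecutive triangular numbers. So xy^2z ∉ L.
This contradicts the pumping lemma, so L is not regular.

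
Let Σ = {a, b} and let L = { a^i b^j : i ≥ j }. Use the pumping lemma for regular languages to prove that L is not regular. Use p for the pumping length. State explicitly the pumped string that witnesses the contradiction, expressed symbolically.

Toward a contradiction, assume L is regular with pumping length p.
Choose w = a^p b^p ∈ L, with |w| = 2p ≥ p.
Write w = xyz as guaranteed by the lemma, with |xy| ≤ p and |y| > 0.
Since the first p symbols of w are all a's and |xy| ≤ p, y lies entirely in the leading a-block: y = a^k for some k with 1 ≤ k ≤ p.
Consider xy^0z = xz = a^{p-k} b^p. Since k ≥ 1, the a-count p-k is less than p, so i ≥ j fails; thus xz ∉ L.
This contradicts the pumping lemma, so L is not regular.

a^{p-k} b^p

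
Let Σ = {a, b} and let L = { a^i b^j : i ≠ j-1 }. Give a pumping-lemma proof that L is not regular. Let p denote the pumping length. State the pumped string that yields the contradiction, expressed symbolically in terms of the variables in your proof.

Assume L is regular; let p be its pumping constant.
Choose w = a^p b^{p+p!+1}. Since p ≠ (p+p!+1)-1 = p+p!, w ∈ L; and |w| ≥ p.
Write w = xyz as guaranteed by the lemma, with |xy| ≤ p and |y| > 0.
Because |xy| ≤ p and w begins with p copies of a, we have y = a^k with 1 ≤ k ≤ p.
Since 1 ≤ k ≤ p, k divides p!; set t = 1 + p!/k. Then xy^t z has p + (p!/k)·k = p + p! copies of a. Now the a-count is p+p! and (b-count)-1 = (p+p!+1)-1 = p+p!, so i ≠ j-1 fails. So xy^t z = a^{p+p!} b^{p+p!+1} ∉ L.
Contradiction. Therefore L is not regular.

a^{p+p!} b^{p+p!+1}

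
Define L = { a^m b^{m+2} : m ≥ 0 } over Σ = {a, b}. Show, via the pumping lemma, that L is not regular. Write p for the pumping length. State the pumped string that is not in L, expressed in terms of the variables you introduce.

Toward a contradiction, assume L is regular with pumping length p.
Choose w = a^p b^{p+2}, which is in L with |w| = 2p+2 ≥ p.
By the pumping lemma, w = xyz with |xy| ≤ p and |y| > 0.
Because |xy| ≤ p and w begins with p copies of a, we have y = a^k with 1 ≤ k ≤ p.
Pump with i = 2: xy^2z = a^{p+k} b^{p+2}. For this to lie in L we would need p+2 = (p+k)+2, which forces k = 0. But k ≥ 1, so xy^2z ∉ L.
This contradicts the pumping lemma, so L is not regular.

a^{p+k} b^{p+2}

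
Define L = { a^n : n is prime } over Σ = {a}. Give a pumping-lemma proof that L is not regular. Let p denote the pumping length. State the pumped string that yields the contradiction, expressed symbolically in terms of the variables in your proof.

a^{q(1+k)}

Assume L is regular. Let p be the pumping length given by the pumping lemma.
Let q be a prime with q ≥ p+2 (infinitely many primes exist), and take w = a^q ∈ L with |w| = q ≥ p.
Write w = xyz as guaranteed by the lemma, with |xy| ≤ p and y is nonempty.
Then y = a^k for some k with 1 ≤ k ≤ p.
Since 1 ≤ k ≤ p, |xz| = q-k. Pump with i = q+1: |xy^{q+1}z| = (q-k)+(q+1)k = q+qk = q(1+k), which is composite (both factors ≥ 2). So xy^{q+1}z = a^{q(1+k)} ∉ L.
Contradiction. Therefore L is not regular.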